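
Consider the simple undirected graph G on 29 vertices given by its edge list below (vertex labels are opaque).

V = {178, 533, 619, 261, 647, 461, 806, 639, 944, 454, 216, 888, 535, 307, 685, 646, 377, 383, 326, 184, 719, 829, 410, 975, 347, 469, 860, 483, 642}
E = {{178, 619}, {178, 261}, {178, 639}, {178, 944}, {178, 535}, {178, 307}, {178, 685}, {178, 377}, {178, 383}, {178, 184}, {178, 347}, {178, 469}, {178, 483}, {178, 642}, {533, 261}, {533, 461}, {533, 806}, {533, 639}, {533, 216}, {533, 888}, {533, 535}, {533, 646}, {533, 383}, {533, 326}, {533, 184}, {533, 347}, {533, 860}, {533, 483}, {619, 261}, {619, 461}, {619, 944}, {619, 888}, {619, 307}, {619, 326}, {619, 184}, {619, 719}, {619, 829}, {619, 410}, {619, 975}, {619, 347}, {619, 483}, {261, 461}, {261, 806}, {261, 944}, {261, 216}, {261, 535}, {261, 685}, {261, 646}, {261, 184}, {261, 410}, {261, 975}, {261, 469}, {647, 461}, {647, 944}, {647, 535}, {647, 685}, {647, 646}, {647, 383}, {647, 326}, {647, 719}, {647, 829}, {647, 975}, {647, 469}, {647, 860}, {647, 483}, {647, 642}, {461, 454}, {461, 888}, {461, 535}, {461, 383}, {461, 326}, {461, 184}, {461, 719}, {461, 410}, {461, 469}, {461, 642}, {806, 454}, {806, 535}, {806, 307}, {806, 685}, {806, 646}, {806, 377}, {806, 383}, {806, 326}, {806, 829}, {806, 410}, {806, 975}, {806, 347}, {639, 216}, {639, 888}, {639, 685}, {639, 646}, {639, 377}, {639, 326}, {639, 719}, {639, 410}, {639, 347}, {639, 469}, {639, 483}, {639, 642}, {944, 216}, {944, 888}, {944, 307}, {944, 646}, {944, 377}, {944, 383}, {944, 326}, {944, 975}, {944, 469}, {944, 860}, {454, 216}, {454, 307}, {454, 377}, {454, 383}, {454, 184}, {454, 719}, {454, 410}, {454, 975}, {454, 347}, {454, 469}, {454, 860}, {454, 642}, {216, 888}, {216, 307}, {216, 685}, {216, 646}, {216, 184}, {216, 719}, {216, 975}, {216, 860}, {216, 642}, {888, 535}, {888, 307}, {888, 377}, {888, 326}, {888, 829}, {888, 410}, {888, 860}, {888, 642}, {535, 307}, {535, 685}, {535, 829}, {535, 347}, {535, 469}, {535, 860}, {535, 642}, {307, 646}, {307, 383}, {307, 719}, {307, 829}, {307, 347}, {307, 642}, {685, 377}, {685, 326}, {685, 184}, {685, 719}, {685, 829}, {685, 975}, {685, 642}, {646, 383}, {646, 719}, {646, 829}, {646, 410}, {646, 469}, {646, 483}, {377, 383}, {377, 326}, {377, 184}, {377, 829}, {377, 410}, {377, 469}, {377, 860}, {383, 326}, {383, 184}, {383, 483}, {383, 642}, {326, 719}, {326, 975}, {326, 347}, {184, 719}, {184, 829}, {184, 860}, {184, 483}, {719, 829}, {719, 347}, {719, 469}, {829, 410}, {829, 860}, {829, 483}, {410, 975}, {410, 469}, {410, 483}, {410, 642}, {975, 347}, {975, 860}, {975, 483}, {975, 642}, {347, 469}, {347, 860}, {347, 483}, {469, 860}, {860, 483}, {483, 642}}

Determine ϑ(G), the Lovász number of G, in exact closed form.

sqrt(29)

deg(216) = 14; N(216) = {533, 261, 639, 944, 454, 888, 307, 685, 646, 184, 719, 975, 860, 642}.
Vertex 719 has 14 neighbors: 619, 647, 461, 639, 454, 216, 307, 685, 646, 326, 184, 829, 347, 469.
deg(642) = 14; N(642) = {178, 647, 461, 639, 454, 216, 888, 535, 307, 685, 383, 410, 975, 483}.
N(326) = {533, 619, 647, 461, 806, 639, 944, 888, 685, 377, 383, 719, 975, 347}, |N(326)| = 14.
29-vertex 14-regular graph: strongly regular (29,14,6,7).
spec(A) ≈ [14.0, 2.193, -3.193] (distinct, 3 d.p.).
With N=29: ϑ(G) = 29·(-(-sqrt(29)/2 - 1/2))/(14−(-sqrt(29)/2 - 1/2)) = sqrt(29).
= 5.3852… (decimal).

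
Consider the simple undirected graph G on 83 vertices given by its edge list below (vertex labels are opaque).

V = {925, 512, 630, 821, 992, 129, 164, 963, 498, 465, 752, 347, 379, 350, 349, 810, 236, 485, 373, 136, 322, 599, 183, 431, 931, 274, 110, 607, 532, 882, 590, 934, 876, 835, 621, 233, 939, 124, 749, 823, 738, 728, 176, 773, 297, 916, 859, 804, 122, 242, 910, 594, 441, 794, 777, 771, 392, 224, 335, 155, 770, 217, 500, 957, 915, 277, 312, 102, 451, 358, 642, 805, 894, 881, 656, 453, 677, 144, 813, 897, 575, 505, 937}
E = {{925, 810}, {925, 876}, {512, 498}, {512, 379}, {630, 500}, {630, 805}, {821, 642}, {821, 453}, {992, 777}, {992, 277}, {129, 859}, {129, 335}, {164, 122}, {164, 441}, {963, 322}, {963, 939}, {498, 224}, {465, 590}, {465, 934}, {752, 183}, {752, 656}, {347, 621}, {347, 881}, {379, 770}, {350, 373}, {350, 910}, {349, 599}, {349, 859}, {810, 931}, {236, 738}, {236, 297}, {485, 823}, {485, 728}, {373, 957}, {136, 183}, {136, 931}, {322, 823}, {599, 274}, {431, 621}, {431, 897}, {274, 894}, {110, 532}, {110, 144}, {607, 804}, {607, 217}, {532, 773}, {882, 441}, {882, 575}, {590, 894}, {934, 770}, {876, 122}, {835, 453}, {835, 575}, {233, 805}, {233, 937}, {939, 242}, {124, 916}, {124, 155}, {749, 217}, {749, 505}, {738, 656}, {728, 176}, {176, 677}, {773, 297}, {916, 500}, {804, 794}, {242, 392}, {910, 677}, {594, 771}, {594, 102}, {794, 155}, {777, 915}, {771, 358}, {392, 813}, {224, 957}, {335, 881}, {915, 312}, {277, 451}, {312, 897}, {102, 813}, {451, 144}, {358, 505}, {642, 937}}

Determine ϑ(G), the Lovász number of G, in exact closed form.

N(431) = {621, 897}, |N(431)| = 2.
N(465) = {590, 934}, |N(465)| = 2.
Vertex 821 has 2 neighbors: 642, 453.
N(642) = {821, 937}, |N(642)| = 2.
2-regular, N=83; the odd cycle C_{83}.
The 42 distinct eigenvalues: [2.0, 1.994, 1.977, 1.949, 1.909, 1.858, 1.797, 1.726, 1.644, 1.553, 1.454, 1.346, 1.23, 1.107, 0.978, 0.843, 0.704, 0.56, 0.413, 0.264, 0.113, -0.038, -0.189, -0.339, -0.487, -0.632, -0.774, -0.911, -1.043, -1.169, -1.289, -1.401, -1.505, -1.6, -1.686, -1.763, -1.829, -1.885, -1.93, -1.964, -1.987, -1.999].
Lovász: ϑ = −83(-2*cos(pi/83))/(2+-(-1)*2*cos(pi/83)) = 83*cos(pi/83)/(cos(pi/83) + 1).
≈ 41.48513259 (to 8 d.p.).
Check 41 ≤ 83*cos(pi/83)/(cos(pi/83) + 1) ≤ 42: both strict.

83*cos(pi/83)/(cos(pi/83) + 1)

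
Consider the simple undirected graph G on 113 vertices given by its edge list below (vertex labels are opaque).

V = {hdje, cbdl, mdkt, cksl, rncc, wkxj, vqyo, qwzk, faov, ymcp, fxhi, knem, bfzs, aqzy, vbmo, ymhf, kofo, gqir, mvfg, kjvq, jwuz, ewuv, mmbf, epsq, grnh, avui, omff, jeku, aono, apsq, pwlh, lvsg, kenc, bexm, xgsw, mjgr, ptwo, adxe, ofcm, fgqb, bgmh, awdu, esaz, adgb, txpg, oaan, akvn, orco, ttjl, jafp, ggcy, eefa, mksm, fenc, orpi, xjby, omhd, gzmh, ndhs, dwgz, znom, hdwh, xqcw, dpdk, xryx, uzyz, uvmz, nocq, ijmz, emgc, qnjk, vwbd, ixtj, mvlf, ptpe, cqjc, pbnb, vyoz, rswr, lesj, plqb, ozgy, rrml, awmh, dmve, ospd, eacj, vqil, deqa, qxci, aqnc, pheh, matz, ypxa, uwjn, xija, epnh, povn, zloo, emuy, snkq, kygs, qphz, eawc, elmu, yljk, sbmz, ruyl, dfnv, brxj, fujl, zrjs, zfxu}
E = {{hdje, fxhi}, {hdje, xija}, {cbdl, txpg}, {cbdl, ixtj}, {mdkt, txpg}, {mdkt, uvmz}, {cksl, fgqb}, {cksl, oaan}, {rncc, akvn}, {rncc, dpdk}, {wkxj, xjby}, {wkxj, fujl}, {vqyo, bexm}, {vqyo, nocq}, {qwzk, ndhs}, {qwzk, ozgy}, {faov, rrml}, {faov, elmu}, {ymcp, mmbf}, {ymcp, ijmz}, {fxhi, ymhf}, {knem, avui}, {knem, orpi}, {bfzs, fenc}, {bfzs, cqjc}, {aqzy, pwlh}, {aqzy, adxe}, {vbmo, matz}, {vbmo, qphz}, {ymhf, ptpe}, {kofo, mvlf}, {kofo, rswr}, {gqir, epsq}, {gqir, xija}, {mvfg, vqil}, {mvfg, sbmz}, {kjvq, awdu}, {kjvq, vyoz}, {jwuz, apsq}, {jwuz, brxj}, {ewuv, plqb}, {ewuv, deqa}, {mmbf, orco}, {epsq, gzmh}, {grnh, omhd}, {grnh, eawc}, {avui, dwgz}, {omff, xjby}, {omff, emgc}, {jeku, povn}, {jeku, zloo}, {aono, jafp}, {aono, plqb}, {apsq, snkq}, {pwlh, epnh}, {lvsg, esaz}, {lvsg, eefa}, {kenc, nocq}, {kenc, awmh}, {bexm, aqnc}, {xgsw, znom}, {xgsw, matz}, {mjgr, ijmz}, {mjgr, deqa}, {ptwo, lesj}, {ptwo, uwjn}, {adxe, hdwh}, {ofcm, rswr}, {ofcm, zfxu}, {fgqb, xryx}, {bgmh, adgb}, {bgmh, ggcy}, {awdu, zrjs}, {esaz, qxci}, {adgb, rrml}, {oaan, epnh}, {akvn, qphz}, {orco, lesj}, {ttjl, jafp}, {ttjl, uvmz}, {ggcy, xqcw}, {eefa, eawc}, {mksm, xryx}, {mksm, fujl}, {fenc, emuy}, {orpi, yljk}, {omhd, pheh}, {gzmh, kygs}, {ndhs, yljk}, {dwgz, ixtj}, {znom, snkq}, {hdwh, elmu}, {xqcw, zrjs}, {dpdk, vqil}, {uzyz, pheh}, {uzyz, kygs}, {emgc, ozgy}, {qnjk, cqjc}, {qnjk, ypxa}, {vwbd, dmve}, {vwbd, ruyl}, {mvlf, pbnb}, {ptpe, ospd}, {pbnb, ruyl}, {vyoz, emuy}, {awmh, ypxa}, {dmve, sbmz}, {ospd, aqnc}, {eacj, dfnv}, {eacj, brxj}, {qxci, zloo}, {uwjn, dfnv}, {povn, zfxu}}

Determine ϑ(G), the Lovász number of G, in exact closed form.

N(znom) = {xgsw, snkq}, |N(znom)| = 2.
N(mvlf) = {kofo, pbnb}, |N(mvlf)| = 2.
N(lesj) = {ptwo, orco}, |N(lesj)| = 2.
N(mjgr) = {ijmz, deqa}, |N(mjgr)| = 2.
Every vertex has degree 2 (N=113); connected 2-regular on 113 ⇒ C_{113}.
Distinct eigenvalues (to 5 d.p.): [2.0, 1.99691, 1.98765, 1.97224, 1.95074, 1.9232, 1.88973, 1.85041, 1.80537, 1.75475, 1.69871, 1.63742, 1.57106, 1.49985, 1.42401, 1.34376, 1.25936, 1.17107, 1.07915, 0.98391, 0.88562, 0.78459, 0.68114, 0.57558, 0.46824, 0.35946, 0.24956, 0.1389, 0.0278, -0.08338, -0.1943, -0.30463, -0.41401, -0.52211, -0.6286, -0.73315, -0.83543, -0.93512, -1.03193, -1.12555, -1.21568, -1.30206, -1.38442, -1.4625, -1.53605, -1.60486, -1.66871, -1.7274, -1.78075, -1.8286, -1.87079, -1.9072, -1.93772, -1.96225, -1.98071, -1.99305, -1.99923].
Lovász (edge-transitive): ϑ = −113·(-2*cos(pi/113))/((2)−(-2*cos(pi/113))) = 113*cos(pi/113)/(cos(pi/113) + 1).
≈ 56.48908 (to 5 d.p.).
α=56, χ(Ḡ)=57; ϑ=113*cos(pi/113)/(cos(pi/113) + 1) lies between (both strict).

113*cos(pi/113)/(cos(pi/113) + 1)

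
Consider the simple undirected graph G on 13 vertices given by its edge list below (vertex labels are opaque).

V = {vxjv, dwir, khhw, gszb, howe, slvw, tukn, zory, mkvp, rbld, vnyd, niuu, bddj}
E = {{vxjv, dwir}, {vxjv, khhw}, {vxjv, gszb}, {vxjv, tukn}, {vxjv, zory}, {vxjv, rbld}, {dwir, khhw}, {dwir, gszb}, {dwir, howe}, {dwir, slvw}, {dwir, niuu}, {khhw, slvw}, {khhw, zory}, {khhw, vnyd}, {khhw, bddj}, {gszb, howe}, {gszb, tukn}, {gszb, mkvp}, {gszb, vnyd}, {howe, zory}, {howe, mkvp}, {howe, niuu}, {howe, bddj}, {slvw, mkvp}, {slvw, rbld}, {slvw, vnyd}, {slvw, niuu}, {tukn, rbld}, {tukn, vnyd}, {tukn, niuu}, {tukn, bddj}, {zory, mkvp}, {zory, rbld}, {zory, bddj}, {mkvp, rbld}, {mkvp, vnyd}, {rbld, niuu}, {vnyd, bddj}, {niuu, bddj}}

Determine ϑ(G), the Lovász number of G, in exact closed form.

sqrt(13)

N(rbld) = {vxjv, slvw, tukn, zory, mkvp, niuu}, |N(rbld)| = 6.
N(vxjv) = {dwir, khhw, gszb, tukn, zory, rbld}, |N(vxjv)| = 6.
Vertex mkvp has 6 neighbors: gszb, howe, slvw, zory, rbld, vnyd.
Vertex gszb has 6 neighbors: vxjv, dwir, howe, tukn, mkvp, vnyd.
Every vertex has degree 6 (N=13); strongly regular (13,6,2,3).
The 3 distinct eigenvalues: [6.0, 1.302776, -2.302776].
With N=13: ϑ(G) = 13·(-(-sqrt(13)/2 - 1/2))/(6−(-sqrt(13)/2 - 1/2)) = sqrt(13).
≈ 3.6056 (to 4 d.p.).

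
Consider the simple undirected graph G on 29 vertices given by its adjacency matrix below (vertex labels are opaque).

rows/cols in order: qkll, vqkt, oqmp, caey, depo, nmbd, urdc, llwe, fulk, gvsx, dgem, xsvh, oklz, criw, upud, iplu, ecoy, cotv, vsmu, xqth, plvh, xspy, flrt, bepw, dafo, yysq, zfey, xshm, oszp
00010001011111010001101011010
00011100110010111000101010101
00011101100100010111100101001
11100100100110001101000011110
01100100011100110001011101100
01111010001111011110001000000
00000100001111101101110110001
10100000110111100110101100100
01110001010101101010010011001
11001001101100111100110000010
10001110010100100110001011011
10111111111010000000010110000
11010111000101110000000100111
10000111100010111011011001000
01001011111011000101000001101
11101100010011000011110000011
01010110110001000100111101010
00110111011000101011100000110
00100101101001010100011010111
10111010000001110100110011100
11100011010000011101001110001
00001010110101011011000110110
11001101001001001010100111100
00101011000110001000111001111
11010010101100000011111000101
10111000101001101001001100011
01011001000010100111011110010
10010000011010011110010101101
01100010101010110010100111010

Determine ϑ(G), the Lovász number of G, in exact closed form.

sqrt(29)

deg(oklz) = 14; N(oklz) = {qkll, vqkt, caey, nmbd, urdc, llwe, xsvh, criw, upud, iplu, bepw, zfey, xshm, oszp}.
deg(xqth) = 14; N(xqth) = {qkll, oqmp, caey, depo, urdc, criw, upud, iplu, cotv, plvh, xspy, dafo, yysq, zfey}.
Vertex dafo has 14 neighbors: qkll, vqkt, caey, urdc, fulk, dgem, xsvh, vsmu, xqth, plvh, xspy, flrt, zfey, oszp.
Vertex depo has 14 neighbors: vqkt, oqmp, nmbd, gvsx, dgem, xsvh, upud, iplu, xqth, xspy, flrt, bepw, yysq, zfey.
G on 29 vertices is 14-regular; Paley(29): SR with (k,λ,μ)=(14,6,7).
spec(A) ≈ [14.0, 2.192582, -3.192582] (distinct, 6 d.p.).
−29·(-sqrt(29)/2 - 1/2) / ((14)−(-sqrt(29)/2 - 1/2)) = sqrt(29) = ϑ(G).
ϑ(G) ≈ 5.385165.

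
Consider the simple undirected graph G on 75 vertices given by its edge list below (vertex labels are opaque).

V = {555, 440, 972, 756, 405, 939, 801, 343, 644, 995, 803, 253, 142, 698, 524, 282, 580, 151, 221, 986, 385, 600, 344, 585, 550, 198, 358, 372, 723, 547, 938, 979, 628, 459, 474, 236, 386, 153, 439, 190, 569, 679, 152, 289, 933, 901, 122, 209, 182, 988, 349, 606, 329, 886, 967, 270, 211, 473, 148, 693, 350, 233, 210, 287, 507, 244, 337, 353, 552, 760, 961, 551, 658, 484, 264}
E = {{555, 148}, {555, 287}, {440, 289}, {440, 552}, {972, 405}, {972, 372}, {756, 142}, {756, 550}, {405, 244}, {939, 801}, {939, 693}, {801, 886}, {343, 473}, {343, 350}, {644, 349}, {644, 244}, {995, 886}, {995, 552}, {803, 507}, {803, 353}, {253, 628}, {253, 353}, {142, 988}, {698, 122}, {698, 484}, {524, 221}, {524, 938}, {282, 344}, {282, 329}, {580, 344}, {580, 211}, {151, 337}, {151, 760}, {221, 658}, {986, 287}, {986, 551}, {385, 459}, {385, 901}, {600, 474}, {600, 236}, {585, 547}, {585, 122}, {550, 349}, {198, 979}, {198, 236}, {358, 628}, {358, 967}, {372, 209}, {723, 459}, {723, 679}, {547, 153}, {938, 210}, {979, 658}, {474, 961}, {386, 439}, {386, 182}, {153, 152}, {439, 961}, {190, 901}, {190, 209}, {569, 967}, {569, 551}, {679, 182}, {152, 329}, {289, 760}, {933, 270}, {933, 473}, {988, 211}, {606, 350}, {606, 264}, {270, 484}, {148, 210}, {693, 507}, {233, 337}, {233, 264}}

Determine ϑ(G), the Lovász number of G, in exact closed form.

75*cos(pi/75)/(cos(pi/75) + 1)

Vertex 986 has 2 neighbors: 287, 551.
Vertex 988 has 2 neighbors: 142, 211.
deg(405) = 2; N(405) = {972, 244}.
Vertex 473 has 2 neighbors: 343, 933.
Regular of degree 2 on 75 vertices: the odd cycle C_{75}.
spec(A) ≈ [2.0, 1.993, 1.972, 1.937, 1.889, 1.827, 1.753, 1.666, 1.567, 1.458, 1.338, 1.209, 1.072, 0.927, 0.775, 0.618, 0.457, 0.292, 0.126, -0.042, -0.209, -0.375, -0.538, -0.697, -0.852, -1.0, -1.141, -1.275, -1.399, -1.514, -1.618, -1.711, -1.791, -1.86, -1.915, -1.956, -1.984, -1.998] (distinct, 3 d.p.).
Lovász: ϑ = −75(-2*cos(pi/75))/(2+-(-1)*2*cos(pi/75)) = 75*cos(pi/75)/(cos(pi/75) + 1).
= 37.4835458… (decimal).
37 ≤ 75*cos(pi/75)/(cos(pi/75) + 1) ≤ 38: both strict.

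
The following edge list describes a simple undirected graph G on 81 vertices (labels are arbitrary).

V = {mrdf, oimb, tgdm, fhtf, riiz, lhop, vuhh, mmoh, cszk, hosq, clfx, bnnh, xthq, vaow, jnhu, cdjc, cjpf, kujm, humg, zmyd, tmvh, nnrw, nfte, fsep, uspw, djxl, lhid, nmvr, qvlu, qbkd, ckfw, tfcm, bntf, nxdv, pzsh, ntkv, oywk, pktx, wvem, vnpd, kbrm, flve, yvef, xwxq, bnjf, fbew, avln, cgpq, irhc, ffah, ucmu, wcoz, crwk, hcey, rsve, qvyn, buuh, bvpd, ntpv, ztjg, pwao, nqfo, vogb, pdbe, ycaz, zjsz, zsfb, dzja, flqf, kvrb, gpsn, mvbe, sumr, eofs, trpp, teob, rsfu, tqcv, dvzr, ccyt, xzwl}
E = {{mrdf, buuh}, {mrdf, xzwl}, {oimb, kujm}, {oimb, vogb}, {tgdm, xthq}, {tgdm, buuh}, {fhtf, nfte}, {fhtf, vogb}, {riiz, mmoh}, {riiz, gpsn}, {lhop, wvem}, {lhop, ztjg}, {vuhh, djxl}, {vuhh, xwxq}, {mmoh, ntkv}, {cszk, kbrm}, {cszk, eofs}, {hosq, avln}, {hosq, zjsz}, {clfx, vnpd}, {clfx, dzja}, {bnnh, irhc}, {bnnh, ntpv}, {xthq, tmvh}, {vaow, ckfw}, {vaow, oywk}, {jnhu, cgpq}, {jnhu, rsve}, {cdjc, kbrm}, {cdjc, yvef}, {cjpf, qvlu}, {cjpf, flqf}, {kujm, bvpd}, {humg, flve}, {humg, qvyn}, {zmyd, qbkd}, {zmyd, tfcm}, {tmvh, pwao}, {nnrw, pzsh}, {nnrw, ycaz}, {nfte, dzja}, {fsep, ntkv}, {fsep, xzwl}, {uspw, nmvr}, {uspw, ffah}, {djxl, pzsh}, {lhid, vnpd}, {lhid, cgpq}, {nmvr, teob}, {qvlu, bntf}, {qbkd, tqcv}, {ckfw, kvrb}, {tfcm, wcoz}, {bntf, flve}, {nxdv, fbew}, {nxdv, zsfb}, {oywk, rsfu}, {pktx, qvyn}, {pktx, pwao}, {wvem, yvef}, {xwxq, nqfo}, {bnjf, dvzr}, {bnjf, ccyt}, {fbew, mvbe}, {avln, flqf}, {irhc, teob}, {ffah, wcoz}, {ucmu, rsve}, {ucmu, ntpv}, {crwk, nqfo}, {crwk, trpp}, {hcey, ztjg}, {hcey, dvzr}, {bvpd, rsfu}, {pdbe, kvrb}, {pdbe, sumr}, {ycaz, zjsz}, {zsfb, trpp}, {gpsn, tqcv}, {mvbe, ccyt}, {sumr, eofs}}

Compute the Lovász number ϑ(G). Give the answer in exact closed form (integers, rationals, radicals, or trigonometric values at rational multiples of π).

Vertex ucmu has 2 neighbors: rsve, ntpv.
N(mmoh) = {riiz, ntkv}, |N(mmoh)| = 2.
Vertex uspw has 2 neighbors: nmvr, ffah.
deg(eofs) = 2; N(eofs) = {cszk, sumr}.
81-vertex 2-regular graph: the odd cycle C_{81}.
The 41 distinct eigenvalues: [2.0, 1.993986, 1.97598, 1.94609, 1.904496, 1.851448, 1.787265, 1.712334, 1.627104, 1.532089, 1.427859, 1.315043, 1.194317, 1.066409, 0.932087, 0.79216, 0.647468, 0.498882, 0.347296, 0.193622, 0.038783, -0.11629, -0.270663, -0.423408, -0.573606, -0.720355, -0.862772, -1.0, -1.131214, -1.255624, -1.372483, -1.481088, -1.580785, -1.670976, -1.751116, -1.820726, -1.879385, -1.926742, -1.962511, -1.986477, -1.998496].
Lovász: ϑ = −81(-2*cos(pi/81))/(2+-(-1)*2*cos(pi/81)) = 81*cos(pi/81)/(cos(pi/81) + 1).
≈ 40.484765 (to 6 d.p.).
α=40, χ(Ḡ)=41; ϑ=81*cos(pi/81)/(cos(pi/81) + 1) lies between (both strict).

81*cos(pi/81)/(cos(pi/81) + 1)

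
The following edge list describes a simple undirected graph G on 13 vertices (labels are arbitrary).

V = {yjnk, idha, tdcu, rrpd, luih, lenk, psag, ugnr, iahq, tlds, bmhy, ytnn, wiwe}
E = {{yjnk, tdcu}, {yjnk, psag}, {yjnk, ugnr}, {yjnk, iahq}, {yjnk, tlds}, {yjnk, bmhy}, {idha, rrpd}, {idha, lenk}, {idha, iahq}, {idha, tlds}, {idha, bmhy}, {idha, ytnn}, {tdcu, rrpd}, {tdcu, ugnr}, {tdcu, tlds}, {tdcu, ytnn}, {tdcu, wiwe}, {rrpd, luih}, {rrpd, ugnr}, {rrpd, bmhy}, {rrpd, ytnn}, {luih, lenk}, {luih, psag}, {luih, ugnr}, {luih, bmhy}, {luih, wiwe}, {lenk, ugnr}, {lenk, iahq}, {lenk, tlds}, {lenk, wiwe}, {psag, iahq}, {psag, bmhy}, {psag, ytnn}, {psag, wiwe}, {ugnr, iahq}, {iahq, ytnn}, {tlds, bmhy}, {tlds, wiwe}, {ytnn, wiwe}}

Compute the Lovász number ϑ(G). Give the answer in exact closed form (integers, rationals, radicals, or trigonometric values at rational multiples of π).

sqrt(13)

deg(wiwe) = 6; N(wiwe) = {tdcu, luih, lenk, psag, tlds, ytnn}.
Vertex tdcu has 6 neighbors: yjnk, rrpd, ugnr, tlds, ytnn, wiwe.
Vertex rrpd has 6 neighbors: idha, tdcu, luih, ugnr, bmhy, ytnn.
Vertex bmhy has 6 neighbors: yjnk, idha, rrpd, luih, psag, tlds.
G on 13 vertices is 6-regular; SR(13,6,2,3) — a Paley graph.
spec(A) ≈ [6.0, 1.30278, -2.30278] (distinct, 5 d.p.).
ϑ = −N·λ_min/(λ_max−λ_min) = −13·(-sqrt(13)/2 - 1/2)/(6−(-sqrt(13)/2 - 1/2)) = sqrt(13).
ϑ(G) ≈ 3.60555.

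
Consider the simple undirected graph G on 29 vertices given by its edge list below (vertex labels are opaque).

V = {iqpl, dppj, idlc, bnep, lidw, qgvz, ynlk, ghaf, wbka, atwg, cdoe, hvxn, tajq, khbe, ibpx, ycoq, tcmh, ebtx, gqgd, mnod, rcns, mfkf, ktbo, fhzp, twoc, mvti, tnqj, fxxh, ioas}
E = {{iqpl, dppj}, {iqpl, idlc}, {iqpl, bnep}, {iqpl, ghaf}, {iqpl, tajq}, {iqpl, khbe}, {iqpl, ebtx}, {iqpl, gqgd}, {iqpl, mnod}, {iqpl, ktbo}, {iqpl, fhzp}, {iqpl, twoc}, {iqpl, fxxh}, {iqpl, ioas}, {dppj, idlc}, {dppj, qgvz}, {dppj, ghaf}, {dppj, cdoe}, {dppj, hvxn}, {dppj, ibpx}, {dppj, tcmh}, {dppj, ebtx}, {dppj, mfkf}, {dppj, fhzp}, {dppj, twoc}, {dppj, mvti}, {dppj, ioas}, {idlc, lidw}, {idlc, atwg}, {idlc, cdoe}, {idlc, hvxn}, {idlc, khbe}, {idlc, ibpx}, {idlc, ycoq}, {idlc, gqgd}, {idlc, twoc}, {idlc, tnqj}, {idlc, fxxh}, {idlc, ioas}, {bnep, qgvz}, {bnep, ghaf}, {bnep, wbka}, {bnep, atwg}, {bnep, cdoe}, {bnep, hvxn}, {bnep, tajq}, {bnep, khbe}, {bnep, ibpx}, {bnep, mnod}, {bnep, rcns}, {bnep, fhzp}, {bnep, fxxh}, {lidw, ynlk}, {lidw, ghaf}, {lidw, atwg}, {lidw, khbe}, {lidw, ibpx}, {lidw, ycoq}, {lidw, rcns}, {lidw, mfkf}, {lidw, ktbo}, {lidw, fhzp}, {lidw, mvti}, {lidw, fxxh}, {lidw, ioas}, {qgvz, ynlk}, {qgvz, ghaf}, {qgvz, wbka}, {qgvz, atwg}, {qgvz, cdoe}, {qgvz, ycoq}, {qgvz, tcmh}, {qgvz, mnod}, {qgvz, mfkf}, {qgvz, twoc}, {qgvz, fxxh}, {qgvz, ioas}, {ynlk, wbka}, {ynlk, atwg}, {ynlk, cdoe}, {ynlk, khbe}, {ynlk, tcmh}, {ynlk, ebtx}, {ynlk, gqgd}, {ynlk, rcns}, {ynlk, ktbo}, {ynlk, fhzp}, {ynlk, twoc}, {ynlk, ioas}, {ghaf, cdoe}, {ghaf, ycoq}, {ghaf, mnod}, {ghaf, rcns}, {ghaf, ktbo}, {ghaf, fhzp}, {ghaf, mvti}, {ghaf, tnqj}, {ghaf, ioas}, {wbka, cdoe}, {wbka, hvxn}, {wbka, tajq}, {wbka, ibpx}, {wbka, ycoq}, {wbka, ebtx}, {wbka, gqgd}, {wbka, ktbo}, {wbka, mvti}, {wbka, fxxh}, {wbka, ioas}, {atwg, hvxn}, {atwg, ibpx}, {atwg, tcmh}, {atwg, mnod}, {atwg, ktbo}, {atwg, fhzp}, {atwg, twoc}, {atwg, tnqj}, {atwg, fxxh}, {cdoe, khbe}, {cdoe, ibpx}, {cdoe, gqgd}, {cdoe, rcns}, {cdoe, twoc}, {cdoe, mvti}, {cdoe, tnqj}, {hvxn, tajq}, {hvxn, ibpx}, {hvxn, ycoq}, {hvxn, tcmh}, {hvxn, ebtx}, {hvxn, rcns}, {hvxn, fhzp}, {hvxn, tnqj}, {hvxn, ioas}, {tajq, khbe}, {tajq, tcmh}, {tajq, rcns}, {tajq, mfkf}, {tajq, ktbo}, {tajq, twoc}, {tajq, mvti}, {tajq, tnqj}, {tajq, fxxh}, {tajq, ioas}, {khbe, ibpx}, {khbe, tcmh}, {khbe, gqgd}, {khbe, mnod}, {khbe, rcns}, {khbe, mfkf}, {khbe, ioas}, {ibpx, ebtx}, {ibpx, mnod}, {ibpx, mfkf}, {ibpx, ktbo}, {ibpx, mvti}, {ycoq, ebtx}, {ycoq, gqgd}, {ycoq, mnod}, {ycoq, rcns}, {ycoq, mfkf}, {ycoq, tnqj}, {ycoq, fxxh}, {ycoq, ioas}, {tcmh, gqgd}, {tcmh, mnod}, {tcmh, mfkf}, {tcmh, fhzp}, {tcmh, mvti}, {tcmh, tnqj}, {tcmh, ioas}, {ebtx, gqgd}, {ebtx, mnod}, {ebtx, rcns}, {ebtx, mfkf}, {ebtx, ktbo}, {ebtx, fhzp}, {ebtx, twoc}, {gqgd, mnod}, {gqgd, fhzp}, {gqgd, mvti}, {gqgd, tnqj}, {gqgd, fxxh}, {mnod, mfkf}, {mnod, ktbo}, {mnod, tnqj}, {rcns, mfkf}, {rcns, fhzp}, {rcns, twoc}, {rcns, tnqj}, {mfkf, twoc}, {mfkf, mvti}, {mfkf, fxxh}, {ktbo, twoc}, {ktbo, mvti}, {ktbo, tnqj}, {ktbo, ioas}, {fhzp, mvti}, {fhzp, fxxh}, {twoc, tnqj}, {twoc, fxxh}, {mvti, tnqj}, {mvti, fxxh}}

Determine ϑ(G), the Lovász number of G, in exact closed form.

N(ioas) = {iqpl, dppj, idlc, lidw, qgvz, ynlk, ghaf, wbka, hvxn, tajq, khbe, ycoq, tcmh, ktbo}, |N(ioas)| = 14.
deg(rcns) = 14; N(rcns) = {bnep, lidw, ynlk, ghaf, cdoe, hvxn, tajq, khbe, ycoq, ebtx, mfkf, fhzp, twoc, tnqj}.
Vertex ktbo has 14 neighbors: iqpl, lidw, ynlk, ghaf, wbka, atwg, tajq, ibpx, ebtx, mnod, twoc, mvti, tnqj, ioas.
Vertex ebtx has 14 neighbors: iqpl, dppj, ynlk, wbka, hvxn, ibpx, ycoq, gqgd, mnod, rcns, mfkf, ktbo, fhzp, twoc.
deg(v) = 14 for all v (|V|=29); strongly regular (29,14,6,7).
Distinct eigenvalues (to 5 d.p.): [14.0, 2.19258, -3.19258].
Lovász (edge-transitive): ϑ = −29·(-sqrt(29)/2 - 1/2)/((14)−(-sqrt(29)/2 - 1/2)) = sqrt(29).
= 5.385165… (decimal).

sqrt(29)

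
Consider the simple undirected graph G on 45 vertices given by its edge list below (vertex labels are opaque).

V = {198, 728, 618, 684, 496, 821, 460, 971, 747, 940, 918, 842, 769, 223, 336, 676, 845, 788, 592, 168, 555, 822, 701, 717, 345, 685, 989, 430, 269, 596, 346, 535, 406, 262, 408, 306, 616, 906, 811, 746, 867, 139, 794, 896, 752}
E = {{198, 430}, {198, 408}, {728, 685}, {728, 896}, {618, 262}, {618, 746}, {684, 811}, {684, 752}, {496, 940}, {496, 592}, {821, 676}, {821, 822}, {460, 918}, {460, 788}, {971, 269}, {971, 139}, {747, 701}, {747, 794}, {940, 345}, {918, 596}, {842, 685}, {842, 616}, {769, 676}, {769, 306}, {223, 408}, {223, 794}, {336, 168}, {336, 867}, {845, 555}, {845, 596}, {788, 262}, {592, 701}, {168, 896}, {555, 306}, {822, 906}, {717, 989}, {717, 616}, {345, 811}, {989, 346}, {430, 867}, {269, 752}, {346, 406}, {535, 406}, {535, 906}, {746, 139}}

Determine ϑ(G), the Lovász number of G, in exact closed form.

45*cos(pi/45)/(cos(pi/45) + 1)

Vertex 752 has 2 neighbors: 684, 269.
N(788) = {460, 262}, |N(788)| = 2.
Vertex 616 has 2 neighbors: 842, 717.
Vertex 728 has 2 neighbors: 685, 896.
Every vertex has degree 2 (N=45); this is C_{45}, the 45-cycle.
Distinct eigenvalues (to 4 d.p.): [2.0, 1.9805, 1.9225, 1.8271, 1.6961, 1.5321, 1.3383, 1.1184, 0.8767, 0.618, 0.3473, 0.0698, -0.2091, -0.4838, -0.7492, -1.0, -1.2313, -1.4387, -1.618, -1.7659, -1.8794, -1.9563, -1.9951].
−45·(-2*cos(pi/45)) / ((2)−(-2*cos(pi/45))) = 45*cos(pi/45)/(cos(pi/45) + 1) = ϑ(G).
ϑ(G) ≈ 22.47256215.
Sandwich: α(G)=22 ≤ ϑ(G)=45*cos(pi/45)/(cos(pi/45) + 1) ≤ χ(Ḡ)=23 (both strict).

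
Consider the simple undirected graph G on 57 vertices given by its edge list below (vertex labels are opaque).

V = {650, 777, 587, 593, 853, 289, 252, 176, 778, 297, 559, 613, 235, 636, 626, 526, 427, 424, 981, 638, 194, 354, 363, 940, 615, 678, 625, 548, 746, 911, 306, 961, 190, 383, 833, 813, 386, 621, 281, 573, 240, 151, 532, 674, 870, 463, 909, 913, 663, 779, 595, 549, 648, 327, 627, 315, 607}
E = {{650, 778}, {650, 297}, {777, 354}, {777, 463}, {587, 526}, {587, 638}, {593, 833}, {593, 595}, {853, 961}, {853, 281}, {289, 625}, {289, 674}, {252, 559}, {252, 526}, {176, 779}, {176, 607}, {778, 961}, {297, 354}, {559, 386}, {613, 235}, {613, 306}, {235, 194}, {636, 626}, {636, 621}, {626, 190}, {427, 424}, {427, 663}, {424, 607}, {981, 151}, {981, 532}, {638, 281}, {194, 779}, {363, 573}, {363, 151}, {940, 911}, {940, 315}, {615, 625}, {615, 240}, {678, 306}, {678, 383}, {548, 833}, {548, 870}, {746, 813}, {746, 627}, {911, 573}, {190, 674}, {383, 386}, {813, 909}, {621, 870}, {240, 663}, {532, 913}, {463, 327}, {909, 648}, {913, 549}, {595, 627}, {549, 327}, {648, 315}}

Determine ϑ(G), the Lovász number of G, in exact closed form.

57*cos(pi/57)/(cos(pi/57) + 1)

N(559) = {252, 386}, |N(559)| = 2.
Vertex 289 has 2 neighbors: 625, 674.
deg(315) = 2; N(315) = {940, 648}.
N(650) = {778, 297}, |N(650)| = 2.
Regular of degree 2 on 57 vertices: this is C_{57}, the 57-cycle.
A has 29 distinct eigenvalues ≈ [2.0, 1.987861, 1.951593, 1.891634, 1.808714, 1.703839, 1.578281, 1.433565, 1.271447, 1.093896, 0.903067, 0.701275, 0.490971, 0.274707, 0.055109, -0.165159, -0.383421, -0.59703, -0.803391, -1.0, -1.184471, -1.354563, -1.508213, -1.643556, -1.758948, -1.852988, -1.924536, -1.972723, -1.996963].
With N=57: ϑ(G) = 57·(-(-1)*2*cos(pi/57))/(2−(-2*cos(pi/57))) = 57*cos(pi/57)/(cos(pi/57) + 1).
= 28.47834517… (decimal).
Check 28 ≤ 57*cos(pi/57)/(cos(pi/57) + 1) ≤ 29: both strict.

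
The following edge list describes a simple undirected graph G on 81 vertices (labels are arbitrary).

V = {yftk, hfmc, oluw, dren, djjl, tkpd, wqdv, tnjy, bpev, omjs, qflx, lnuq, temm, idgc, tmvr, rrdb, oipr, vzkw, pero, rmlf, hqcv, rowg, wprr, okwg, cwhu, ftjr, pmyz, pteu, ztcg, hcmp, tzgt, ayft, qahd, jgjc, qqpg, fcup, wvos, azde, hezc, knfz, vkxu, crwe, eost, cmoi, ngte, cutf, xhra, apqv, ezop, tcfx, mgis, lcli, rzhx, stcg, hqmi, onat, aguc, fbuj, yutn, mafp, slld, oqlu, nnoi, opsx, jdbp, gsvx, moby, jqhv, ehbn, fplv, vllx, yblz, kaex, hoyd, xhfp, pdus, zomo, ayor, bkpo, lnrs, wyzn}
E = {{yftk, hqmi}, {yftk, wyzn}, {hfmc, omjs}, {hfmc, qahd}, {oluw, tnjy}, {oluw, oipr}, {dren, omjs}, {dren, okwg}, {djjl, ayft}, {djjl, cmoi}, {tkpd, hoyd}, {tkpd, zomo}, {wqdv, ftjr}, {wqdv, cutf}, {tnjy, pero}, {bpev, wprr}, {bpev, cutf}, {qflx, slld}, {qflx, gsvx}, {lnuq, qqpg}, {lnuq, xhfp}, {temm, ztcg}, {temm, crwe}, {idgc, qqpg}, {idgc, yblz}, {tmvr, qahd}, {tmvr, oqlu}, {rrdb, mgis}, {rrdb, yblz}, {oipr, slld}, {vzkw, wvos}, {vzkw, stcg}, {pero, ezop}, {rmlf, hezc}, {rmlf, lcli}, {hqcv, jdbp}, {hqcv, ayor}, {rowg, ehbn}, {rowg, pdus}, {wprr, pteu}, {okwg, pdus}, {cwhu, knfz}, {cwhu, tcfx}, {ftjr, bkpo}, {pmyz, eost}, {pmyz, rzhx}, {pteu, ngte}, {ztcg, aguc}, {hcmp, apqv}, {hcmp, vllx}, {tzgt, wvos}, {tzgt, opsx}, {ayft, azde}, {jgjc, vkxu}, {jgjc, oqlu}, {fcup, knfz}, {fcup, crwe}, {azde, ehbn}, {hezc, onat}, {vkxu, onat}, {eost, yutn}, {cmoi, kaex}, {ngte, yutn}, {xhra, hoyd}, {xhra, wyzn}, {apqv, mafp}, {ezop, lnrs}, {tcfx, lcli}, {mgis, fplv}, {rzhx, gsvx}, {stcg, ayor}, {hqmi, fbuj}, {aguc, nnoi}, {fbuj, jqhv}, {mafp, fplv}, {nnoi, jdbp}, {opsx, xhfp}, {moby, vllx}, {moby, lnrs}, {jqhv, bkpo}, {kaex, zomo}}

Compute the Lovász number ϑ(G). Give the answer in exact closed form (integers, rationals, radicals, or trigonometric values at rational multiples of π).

N(lcli) = {rmlf, tcfx}, |N(lcli)| = 2.
N(azde) = {ayft, ehbn}, |N(azde)| = 2.
Vertex moby has 2 neighbors: vllx, lnrs.
deg(fcup) = 2; N(fcup) = {knfz, crwe}.
2-regular, N=81; the odd cycle C_{81}.
Distinct eigenvalues (to 4 d.p.): [2.0, 1.994, 1.976, 1.9461, 1.9045, 1.8514, 1.7873, 1.7123, 1.6271, 1.5321, 1.4279, 1.315, 1.1943, 1.0664, 0.9321, 0.7922, 0.6475, 0.4989, 0.3473, 0.1936, 0.0388, -0.1163, -0.2707, -0.4234, -0.5736, -0.7204, -0.8628, -1.0, -1.1312, -1.2556, -1.3725, -1.4811, -1.5808, -1.671, -1.7511, -1.8207, -1.8794, -1.9267, -1.9625, -1.9865, -1.9985].
Lovász: ϑ = −81(-2*cos(pi/81))/(2+-(-1)*2*cos(pi/81)) = 81*cos(pi/81)/(cos(pi/81) + 1).
ϑ(G) ≈ 40.48477.
Lovász sandwich 40 ≤ 81*cos(pi/81)/(cos(pi/81) + 1) ≤ 41: both strict.

81*cos(pi/81)/(cos(pi/81) + 1)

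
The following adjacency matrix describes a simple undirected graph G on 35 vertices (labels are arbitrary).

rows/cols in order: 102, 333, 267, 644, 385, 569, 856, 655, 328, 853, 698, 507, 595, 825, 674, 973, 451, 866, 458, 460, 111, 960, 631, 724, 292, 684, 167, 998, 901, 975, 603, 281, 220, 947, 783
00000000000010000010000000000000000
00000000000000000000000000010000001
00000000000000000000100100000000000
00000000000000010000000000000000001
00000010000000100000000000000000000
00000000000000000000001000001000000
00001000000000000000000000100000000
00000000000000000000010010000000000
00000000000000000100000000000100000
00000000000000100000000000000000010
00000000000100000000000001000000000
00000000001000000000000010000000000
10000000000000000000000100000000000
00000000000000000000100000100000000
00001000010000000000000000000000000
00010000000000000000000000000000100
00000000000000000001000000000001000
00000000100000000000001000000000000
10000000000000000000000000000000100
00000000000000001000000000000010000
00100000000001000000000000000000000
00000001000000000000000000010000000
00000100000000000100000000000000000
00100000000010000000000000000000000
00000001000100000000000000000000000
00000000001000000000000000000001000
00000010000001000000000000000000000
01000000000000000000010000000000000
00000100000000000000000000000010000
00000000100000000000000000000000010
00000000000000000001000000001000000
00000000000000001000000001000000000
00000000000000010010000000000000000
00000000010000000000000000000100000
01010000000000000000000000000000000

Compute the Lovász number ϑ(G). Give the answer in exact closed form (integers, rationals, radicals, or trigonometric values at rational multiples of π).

Vertex 724 has 2 neighbors: 267, 595.
N(947) = {853, 975}, |N(947)| = 2.
deg(458) = 2; N(458) = {102, 220}.
deg(507) = 2; N(507) = {698, 292}.
2-regular, N=35; a single 35-cycle (edge-transitive).
The 18 distinct eigenvalues: [2.0, 1.96786, 1.87247, 1.7169, 1.50614, 1.24698, 0.94774, 0.61803, 0.26847, -0.08973, -0.44504, -0.78605, -1.10179, -1.38213, -1.61803, -1.80194, -1.92793, -1.99195].
With N=35: ϑ(G) = 35·(-(-1)*2*cos(pi/35))/(2−(-2*cos(pi/35))) = 35*cos(pi/35)/(cos(pi/35) + 1).
ϑ(G) ≈ 17.4647.
Sandwich: α(G)=17 ≤ ϑ(G)=35*cos(pi/35)/(cos(pi/35) + 1) ≤ χ(Ḡ)=18 (both strict).

35*cos(pi/35)/(cos(pi/35) + 1)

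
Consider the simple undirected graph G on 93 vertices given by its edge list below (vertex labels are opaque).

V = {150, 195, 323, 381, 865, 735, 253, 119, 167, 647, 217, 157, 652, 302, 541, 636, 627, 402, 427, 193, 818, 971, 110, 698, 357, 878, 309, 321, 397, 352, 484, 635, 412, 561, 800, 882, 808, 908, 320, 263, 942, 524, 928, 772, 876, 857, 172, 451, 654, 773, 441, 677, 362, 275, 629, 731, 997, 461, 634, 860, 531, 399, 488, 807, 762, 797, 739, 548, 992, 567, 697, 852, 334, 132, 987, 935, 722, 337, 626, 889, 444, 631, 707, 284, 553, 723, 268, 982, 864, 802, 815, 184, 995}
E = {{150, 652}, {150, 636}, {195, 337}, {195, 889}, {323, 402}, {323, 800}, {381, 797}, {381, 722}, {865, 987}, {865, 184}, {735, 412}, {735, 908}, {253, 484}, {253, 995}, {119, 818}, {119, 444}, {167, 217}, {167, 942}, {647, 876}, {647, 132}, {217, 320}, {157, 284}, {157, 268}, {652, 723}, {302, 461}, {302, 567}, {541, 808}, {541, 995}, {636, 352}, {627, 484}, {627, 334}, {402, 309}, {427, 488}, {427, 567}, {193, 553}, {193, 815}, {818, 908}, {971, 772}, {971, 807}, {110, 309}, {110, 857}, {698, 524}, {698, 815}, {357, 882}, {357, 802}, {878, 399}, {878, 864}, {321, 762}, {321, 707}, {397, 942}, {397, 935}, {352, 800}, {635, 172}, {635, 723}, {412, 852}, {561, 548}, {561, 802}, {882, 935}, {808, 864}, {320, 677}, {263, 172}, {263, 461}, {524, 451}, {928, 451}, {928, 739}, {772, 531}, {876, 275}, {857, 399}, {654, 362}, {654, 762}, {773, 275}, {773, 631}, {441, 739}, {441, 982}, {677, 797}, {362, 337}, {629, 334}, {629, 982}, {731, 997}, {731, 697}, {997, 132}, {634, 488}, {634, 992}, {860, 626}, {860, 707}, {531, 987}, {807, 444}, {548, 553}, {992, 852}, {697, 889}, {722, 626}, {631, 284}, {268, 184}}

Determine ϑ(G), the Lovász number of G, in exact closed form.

93*cos(pi/93)/(cos(pi/93) + 1)

deg(997) = 2; N(997) = {731, 132}.
Vertex 992 has 2 neighbors: 634, 852.
N(150) = {652, 636}, |N(150)| = 2.
deg(320) = 2; N(320) = {217, 677}.
93-vertex 2-regular graph: connected 2-regular on 93 ⇒ C_{93}.
Distinct eigenvalues (to 4 d.p.): [2.0, 1.9954, 1.9818, 1.9591, 1.9274, 1.887, 1.8379, 1.7805, 1.7149, 1.6415, 1.5606, 1.4727, 1.3779, 1.2769, 1.1701, 1.0579, 0.9409, 0.8196, 0.6946, 0.5664, 0.4356, 0.3029, 0.1687, 0.0338, -0.1013, -0.2359, -0.3695, -0.5013, -0.6309, -0.7576, -0.8808, -1.0, -1.1146, -1.2242, -1.3282, -1.4261, -1.5175, -1.602, -1.6792, -1.7487, -1.8102, -1.8635, -1.9083, -1.9443, -1.9715, -1.9897, -1.9989].
λ_max=2, λ_min=-2*cos(pi/93); ϑ = −93·λ_min/(λ_max−λ_min) = 93*cos(pi/93)/(cos(pi/93) + 1).
ϑ(G) ≈ 46.486732.
Check 46 ≤ 93*cos(pi/93)/(cos(pi/93) + 1) ≤ 47: both strict.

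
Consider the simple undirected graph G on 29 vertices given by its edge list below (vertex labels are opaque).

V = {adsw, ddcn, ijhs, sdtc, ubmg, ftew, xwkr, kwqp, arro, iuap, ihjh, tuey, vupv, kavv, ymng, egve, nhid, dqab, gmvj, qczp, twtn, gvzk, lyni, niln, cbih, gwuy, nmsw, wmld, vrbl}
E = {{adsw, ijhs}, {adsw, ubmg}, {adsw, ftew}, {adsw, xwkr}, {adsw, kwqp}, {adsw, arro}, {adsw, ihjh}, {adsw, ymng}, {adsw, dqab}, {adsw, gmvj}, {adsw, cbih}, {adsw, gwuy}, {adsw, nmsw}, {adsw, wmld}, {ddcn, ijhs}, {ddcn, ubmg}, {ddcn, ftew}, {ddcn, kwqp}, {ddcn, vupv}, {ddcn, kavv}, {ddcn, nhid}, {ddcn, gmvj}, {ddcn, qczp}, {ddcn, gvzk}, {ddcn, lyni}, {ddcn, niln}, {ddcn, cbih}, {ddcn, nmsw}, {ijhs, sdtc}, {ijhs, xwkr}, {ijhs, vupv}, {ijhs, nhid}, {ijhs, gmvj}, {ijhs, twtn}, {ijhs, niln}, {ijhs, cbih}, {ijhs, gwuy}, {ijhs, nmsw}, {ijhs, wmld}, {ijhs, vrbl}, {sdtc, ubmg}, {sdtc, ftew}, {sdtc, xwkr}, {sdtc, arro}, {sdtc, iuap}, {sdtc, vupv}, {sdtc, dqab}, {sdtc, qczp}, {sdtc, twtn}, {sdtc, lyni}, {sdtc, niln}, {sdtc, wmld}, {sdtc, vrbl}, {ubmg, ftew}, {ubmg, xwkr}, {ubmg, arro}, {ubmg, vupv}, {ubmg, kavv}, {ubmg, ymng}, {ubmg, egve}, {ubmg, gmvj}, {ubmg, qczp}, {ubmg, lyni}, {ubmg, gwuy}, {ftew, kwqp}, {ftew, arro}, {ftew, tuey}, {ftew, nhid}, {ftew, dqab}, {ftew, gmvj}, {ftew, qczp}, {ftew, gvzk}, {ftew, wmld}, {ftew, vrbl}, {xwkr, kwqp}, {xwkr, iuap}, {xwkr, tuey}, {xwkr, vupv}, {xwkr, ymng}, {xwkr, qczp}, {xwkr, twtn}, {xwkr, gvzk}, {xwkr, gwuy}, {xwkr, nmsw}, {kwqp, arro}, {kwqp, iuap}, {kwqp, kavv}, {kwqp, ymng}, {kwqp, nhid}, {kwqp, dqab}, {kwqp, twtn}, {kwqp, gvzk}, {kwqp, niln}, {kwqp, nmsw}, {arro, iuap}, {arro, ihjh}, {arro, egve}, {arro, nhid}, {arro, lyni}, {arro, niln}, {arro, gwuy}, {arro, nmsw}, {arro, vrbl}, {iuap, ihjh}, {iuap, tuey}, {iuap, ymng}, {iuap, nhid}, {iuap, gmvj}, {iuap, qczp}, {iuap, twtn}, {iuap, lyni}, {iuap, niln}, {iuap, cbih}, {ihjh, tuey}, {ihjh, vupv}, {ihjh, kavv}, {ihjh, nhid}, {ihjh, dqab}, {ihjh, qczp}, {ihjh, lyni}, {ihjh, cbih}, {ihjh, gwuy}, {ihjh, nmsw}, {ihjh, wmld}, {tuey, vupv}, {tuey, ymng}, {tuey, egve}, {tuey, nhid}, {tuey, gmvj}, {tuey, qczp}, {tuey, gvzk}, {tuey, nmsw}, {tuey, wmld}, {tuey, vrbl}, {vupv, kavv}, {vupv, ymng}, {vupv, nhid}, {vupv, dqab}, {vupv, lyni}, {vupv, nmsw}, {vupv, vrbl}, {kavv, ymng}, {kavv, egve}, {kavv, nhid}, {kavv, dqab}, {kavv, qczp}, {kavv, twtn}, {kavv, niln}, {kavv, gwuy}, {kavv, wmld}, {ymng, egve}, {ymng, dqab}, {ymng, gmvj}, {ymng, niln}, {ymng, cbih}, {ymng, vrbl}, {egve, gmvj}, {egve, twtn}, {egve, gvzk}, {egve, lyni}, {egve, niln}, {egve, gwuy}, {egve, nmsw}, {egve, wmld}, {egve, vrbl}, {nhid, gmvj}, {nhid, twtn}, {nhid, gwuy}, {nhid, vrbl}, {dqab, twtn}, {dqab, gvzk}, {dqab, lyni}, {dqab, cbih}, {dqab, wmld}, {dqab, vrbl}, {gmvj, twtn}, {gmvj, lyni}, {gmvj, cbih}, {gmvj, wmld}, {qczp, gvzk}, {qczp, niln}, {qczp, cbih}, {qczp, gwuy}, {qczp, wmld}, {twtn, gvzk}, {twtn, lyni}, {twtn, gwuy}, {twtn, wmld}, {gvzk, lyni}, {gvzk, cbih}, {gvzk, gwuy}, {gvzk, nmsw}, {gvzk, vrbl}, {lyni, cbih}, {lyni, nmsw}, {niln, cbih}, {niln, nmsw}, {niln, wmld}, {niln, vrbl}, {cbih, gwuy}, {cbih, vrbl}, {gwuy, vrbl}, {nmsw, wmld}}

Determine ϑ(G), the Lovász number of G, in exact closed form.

sqrt(29)

deg(ijhs) = 14; N(ijhs) = {adsw, ddcn, sdtc, xwkr, vupv, nhid, gmvj, twtn, niln, cbih, gwuy, nmsw, wmld, vrbl}.
N(twtn) = {ijhs, sdtc, xwkr, kwqp, iuap, kavv, egve, nhid, dqab, gmvj, gvzk, lyni, gwuy, wmld}, |N(twtn)| = 14.
N(nhid) = {ddcn, ijhs, ftew, kwqp, arro, iuap, ihjh, tuey, vupv, kavv, gmvj, twtn, gwuy, vrbl}, |N(nhid)| = 14.
deg(kavv) = 14; N(kavv) = {ddcn, ubmg, kwqp, ihjh, vupv, ymng, egve, nhid, dqab, qczp, twtn, niln, gwuy, wmld}.
deg(v) = 14 for all v (|V|=29); Paley(29): SR with (k,λ,μ)=(14,6,7).
Distinct eigenvalues (to 5 d.p.): [14.0, 2.19258, -3.19258].
Lovász: ϑ = −29(-sqrt(29)/2 - 1/2)/(14+-(-sqrt(29)/2 - 1/2)) = sqrt(29).
Numerically 5.385164807.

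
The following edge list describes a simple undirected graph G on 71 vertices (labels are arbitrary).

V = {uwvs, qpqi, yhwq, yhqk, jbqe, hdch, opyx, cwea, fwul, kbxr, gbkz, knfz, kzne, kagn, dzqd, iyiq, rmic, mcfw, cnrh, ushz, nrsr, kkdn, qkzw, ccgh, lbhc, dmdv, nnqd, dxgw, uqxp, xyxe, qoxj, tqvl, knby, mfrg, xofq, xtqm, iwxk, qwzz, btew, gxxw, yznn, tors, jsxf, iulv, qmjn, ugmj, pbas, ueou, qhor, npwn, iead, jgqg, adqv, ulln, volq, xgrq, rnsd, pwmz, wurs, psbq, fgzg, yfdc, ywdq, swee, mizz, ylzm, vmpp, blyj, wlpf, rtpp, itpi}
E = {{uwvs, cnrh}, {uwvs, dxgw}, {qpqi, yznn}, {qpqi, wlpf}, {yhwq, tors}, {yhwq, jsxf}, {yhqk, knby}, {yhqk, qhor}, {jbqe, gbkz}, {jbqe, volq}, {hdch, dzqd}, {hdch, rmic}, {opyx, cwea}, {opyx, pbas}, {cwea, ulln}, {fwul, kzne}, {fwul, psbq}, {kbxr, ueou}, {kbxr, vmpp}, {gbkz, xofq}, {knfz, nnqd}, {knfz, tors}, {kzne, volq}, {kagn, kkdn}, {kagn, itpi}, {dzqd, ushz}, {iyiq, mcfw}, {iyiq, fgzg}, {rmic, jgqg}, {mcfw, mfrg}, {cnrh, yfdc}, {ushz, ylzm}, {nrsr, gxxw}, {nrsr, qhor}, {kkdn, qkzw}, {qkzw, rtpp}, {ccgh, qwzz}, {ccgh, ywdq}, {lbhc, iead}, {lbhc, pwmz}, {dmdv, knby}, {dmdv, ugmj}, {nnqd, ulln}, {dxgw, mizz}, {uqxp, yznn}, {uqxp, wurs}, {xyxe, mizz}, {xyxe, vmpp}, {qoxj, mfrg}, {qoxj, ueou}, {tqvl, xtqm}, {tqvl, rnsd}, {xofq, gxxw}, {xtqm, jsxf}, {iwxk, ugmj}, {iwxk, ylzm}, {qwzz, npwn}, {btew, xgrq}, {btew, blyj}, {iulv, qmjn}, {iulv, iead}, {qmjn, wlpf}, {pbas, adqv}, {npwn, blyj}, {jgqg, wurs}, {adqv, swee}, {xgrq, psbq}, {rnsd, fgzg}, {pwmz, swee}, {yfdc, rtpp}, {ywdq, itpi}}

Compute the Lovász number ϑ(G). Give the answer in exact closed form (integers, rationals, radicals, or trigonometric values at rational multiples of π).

N(uwvs) = {cnrh, dxgw}, |N(uwvs)| = 2.
Vertex rtpp has 2 neighbors: qkzw, yfdc.
N(ccgh) = {qwzz, ywdq}, |N(ccgh)| = 2.
deg(xyxe) = 2; N(xyxe) = {mizz, vmpp}.
Every vertex has degree 2 (N=71); connected 2-regular on 71 ⇒ C_{71}.
A has 36 distinct eigenvalues ≈ [2.0, 1.992, 1.969, 1.93, 1.876, 1.807, 1.725, 1.628, 1.519, 1.398, 1.267, 1.125, 0.974, 0.816, 0.652, 0.482, 0.308, 0.133, -0.044, -0.221, -0.396, -0.567, -0.735, -0.896, -1.051, -1.197, -1.334, -1.46, -1.575, -1.678, -1.768, -1.843, -1.905, -1.951, -1.982, -1.998].
Lovász: ϑ = −71(-2*cos(pi/71))/(2+-(-1)*2*cos(pi/71)) = 71*cos(pi/71)/(cos(pi/71) + 1).
ϑ(G) ≈ 35.482618.
Sandwich: α(G)=35 ≤ ϑ(G)=71*cos(pi/71)/(cos(pi/71) + 1) ≤ χ(Ḡ)=36 (both strict).

71*cos(pi/71)/(cos(pi/71) + 1)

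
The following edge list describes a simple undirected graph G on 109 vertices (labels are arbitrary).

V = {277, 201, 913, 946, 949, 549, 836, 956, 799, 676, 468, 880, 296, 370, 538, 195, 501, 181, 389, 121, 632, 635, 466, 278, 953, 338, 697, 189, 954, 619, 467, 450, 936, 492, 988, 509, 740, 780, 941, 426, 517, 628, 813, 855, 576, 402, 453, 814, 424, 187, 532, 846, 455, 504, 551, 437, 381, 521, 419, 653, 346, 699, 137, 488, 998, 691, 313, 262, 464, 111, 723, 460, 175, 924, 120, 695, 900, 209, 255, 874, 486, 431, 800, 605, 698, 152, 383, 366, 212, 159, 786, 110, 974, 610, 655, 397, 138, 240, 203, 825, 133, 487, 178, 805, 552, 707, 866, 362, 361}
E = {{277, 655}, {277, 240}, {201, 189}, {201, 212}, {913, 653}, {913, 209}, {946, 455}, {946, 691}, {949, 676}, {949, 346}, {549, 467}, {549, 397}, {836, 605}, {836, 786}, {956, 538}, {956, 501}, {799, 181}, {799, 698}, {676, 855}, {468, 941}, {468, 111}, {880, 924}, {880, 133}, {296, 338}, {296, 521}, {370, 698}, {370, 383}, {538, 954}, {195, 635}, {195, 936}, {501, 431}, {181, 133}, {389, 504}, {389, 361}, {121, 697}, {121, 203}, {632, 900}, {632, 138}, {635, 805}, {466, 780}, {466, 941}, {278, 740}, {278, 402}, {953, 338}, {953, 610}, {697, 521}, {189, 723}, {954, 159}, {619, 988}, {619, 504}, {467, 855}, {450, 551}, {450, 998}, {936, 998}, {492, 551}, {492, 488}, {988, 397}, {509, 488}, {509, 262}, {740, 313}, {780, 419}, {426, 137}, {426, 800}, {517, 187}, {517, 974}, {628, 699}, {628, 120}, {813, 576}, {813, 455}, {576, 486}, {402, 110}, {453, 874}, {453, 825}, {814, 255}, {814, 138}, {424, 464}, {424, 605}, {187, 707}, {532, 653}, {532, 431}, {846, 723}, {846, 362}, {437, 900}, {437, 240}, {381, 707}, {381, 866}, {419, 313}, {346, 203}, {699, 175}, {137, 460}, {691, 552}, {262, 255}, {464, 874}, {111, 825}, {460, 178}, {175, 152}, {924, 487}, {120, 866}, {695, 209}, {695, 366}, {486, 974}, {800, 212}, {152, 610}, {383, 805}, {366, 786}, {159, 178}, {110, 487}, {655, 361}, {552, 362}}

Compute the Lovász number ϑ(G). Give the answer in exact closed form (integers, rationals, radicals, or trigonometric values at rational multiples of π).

109*cos(pi/109)/(cos(pi/109) + 1)

deg(187) = 2; N(187) = {517, 707}.
N(121) = {697, 203}, |N(121)| = 2.
deg(825) = 2; N(825) = {453, 111}.
deg(133) = 2; N(133) = {880, 181}.
2-regular, N=109; the odd cycle C_{109}.
spec(A) ≈ [2.0, 1.99668, 1.98672, 1.97017, 1.94707, 1.9175, 1.88157, 1.83938, 1.79108, 1.73683, 1.67682, 1.61123, 1.54029, 1.46424, 1.38332, 1.2978, 1.20797, 1.11413, 1.01659, 0.91568, 0.81172, 0.70506, 0.59606, 0.48509, 0.3725, 0.25867, 0.14399, 0.02882, -0.08644, -0.20141, -0.31572, -0.42897, -0.5408, -0.65083, -0.7587, -0.86406, -0.96654, -1.06581, -1.16154, -1.25341, -1.34111, -1.42437, -1.50289, -1.57642, -1.64471, -1.70754, -1.76469, -1.81598, -1.86125, -1.90032, -1.93309, -1.95943, -1.97927, -1.99253, -1.99917] (distinct, 5 d.p.).
Lovász (edge-transitive): ϑ = −109·(-2*cos(pi/109))/((2)−(-2*cos(pi/109))) = 109*cos(pi/109)/(cos(pi/109) + 1).
≈ 54.48868008 (to 8 d.p.).
54 ≤ 109*cos(pi/109)/(cos(pi/109) + 1) ≤ 55: both strict.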